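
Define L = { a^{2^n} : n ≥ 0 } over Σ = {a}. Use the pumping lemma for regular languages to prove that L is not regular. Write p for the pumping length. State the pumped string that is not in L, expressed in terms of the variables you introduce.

Suppose for contradiction that L is regular, and let p be the pumping length.
Take w = a^{2^p} ∈ L with |w| = 2^p ≥ p.
Write w = xyz as guaranteed by the lemma, with |xy| ≤ p and |y| ≥ 1.
Then y = a^k for some k with 1 ≤ k ≤ p.
Pump with i = 2: xy^2z = a^{2^p+k}. Since 1 ≤ k ≤ p < 2^p, we have 2^p < 2^p+k < 2^{p+1}, so 2^p+k is not a power of 2. So xy^2z ∉ L.
Contradiction. Therefore L is not regular.

a^{2^p+k}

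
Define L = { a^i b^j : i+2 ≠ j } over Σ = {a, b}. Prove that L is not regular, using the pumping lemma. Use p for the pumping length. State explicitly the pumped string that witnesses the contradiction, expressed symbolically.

a^{p+p!} b^{p+p!+2}

Suppose for contradiction that L is regular, and let p be the pumping length.
Choose w = a^p b^{p+p!+2}. Since p ≠ (p+p!+2)-2 = p+p!, w ∈ L; and |w| ≥ p.
By the pumping lemma, w = xyz with |xy| ≤ p and |y| > 0.
The first p characters of w are a's, so xy (and hence y) consists only of a's. Write y = a^k, 1 ≤ k ≤ p.
Since 1 ≤ k ≤ p, k divides p!; set t = 1 + p!/k. Then xy^t z has p + (p!/k)·k = p + p! copies of a. Now the a-count is p+p! and (b-count)-2 = (p+p!+2)-2 = p+p!, so i+2 ≠ j fails. So xy^t z = a^{p+p!} b^{p+p!+2} ∉ L.
Contradiction. Therefore L is not regular.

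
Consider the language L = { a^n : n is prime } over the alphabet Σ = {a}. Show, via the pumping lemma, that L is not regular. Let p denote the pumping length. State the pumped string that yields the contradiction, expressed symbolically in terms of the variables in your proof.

a^{q(1+k)}

Assume L is regular. Let p be the pumping length given by the pumping lemma.
Let q be a prime with q ≥ p+2 (infinitely many primes exist), and take w = a^q ∈ L with |w| = q ≥ p.
Write w = xyz as guaranteed by the lemma, with |xy| ≤ p and |y| ≥ 1.
Then y = a^k for some k with 1 ≤ k ≤ p.
Since 1 ≤ k ≤ p, |xz| = q-k. Pump with i = q+1: |xy^{q+1}z| = (q-k)+(q+1)k = q+qk = q(1+k), which is composite (both factors ≥ 2). So xy^{q+1}z = a^{q(1+k)} ∉ L.
Contradiction. Therefore L is not regular.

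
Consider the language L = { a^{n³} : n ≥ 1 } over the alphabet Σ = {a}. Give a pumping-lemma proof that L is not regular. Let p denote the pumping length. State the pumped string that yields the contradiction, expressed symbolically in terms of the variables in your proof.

Toward a contradiction, assume L is regular with pumping length p.
Take w = a^{p³} ∈ L with |w| = p³ ≥ p.
The pumping lemma gives a decomposition w = xyz where |xy| ≤ p and |y| ≥ 1.
Then y = a^k for some k with 1 ≤ k ≤ p.
Pump with i = 2: xy^2z = a^{p³+k}. Since 1 ≤ k ≤ p, p³ < p³+k ≤ p³+p < p³+3p²+3p+1 = (p+1)³, so p³+k is not a perfect cube. So xy^2z ∉ L.
Contradiction. Therefore L is not regular.

a^{p³+k}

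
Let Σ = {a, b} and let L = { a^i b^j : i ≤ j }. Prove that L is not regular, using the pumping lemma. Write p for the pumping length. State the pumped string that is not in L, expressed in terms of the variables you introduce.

Assume L is regular; let p be its pumping constant.
Choose w = a^p b^p ∈ L, with |w| = 2p ≥ p.
By the pumping lemma, w = xyz with |xy| ≤ p and |y| ≥ 1.
The first p characters of w are a's, so xy (and hence y) consists only of a's. Write y = a^k, 1 ≤ k ≤ p.
Consider xy^2z = a^{p+k} b^p. Since k ≥ 1, the a-count p+k exceeds the b-count p, so i ≤ j fails; thus xy^2z ∉ L.
This contradicts the pumping lemma, so L is not regular.

a^{p+k} b^p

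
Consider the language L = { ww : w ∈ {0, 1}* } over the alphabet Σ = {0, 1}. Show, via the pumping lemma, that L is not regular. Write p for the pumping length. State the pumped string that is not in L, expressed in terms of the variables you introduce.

0^{p+k} 1^p 0^p 1^p

Toward a contradiction, assume L is regular with pumping length p.
Take w = 0^p 1^p 0^p 1^p = uu where u = 0^p1^p; then w ∈ L and |w| = 4p ≥ p.
Write w = xyz as guaranteed by the lemma, with |xy| ≤ p and y is nonempty.
The first p characters of w are 0's, so xy (and hence y) consists only of 0's. Write y = 0^k, 1 ≤ k ≤ p.
Pump with i = 2: xy^2z = 0^{p+k} 1^p 0^p 1^p, of length 4p+k. Suppose this equals vv. The string starts with 0 and ends with 1, so v does too; thus the boundary between the two copies of v is a 1→0 transition. There is exactly one such transition, at position 2p+k, so |v| = 2p+k and |vv| = 4p+2k ≠ 4p+k since k ≥ 1. So xy^2z ∉ L.
This is a contradiction; hence L is not regular.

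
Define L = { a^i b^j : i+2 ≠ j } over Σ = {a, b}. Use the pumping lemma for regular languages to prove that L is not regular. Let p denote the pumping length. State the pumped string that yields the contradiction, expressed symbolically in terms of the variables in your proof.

a^{p+p!} b^{p+p!+2}

Assume L is regular; let p be its pumping constant.
Choose w = a^p b^{p+p!+2}. Since p ≠ (p+p!+2)-2 = p+p!, w ∈ L; and |w| ≥ p.
Write w = xyz as guaranteed by the lemma, with |xy| ≤ p and |y| ≥ 1.
Because |xy| ≤ p and w begins with p copies of a, we have y = a^k with 1 ≤ k ≤ p.
Since 1 ≤ k ≤ p, k divides p!; set t = 1 + p!/k. Then xy^t z has p + (p!/k)·k = p + p! copies of a. Now the a-count is p+p! and (b-count)-2 = (p+p!+2)-2 = p+p!, so i+2 ≠ j fails. So xy^t z = a^{p+p!} b^{p+p!+2} ∉ L.
Contradiction. Therefore L is not regular.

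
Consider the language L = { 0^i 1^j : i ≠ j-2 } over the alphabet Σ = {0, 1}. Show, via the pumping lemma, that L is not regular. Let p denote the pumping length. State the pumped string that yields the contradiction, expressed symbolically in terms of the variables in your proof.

0^{p+p!} 1^{p+p!+2}

Assume L is regular; let p be its pumping constant.
Choose w = 0^p 1^{p+p!+2}. Since p ≠ (p+p!+2)-2 = p+p!, w ∈ L; and |w| ≥ p.
By the pumping lemma, w = xyz with |xy| ≤ p and |y| ≥ 1.
Since the first p symbols of w are all 0's and |xy| ≤ p, y lies entirely in the leading 0-block: y = 0^k for some k with 1 ≤ k ≤ p.
Since 1 ≤ k ≤ p, k divides p!; set t = 1 + p!/k. Then xy^t z has p + (p!/k)·k = p + p! copies of 0. Now the 0-count is p+p! and (1-count)-2 = (p+p!+2)-2 = p+p!, so i ≠ j-2 fails. So xy^t z = 0^{p+p!} 1^{p+p!+2} ∉ L.
This contradicts the pumping lemma, so L is not regular.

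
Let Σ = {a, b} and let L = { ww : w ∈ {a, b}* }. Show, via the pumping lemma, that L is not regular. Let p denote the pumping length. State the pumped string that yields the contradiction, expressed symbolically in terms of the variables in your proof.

Assume L is regular; let p be its pumping constant.
Take w = a^p b^p a^p b^p = uu where u = a^pb^p; then w ∈ L and |w| = 4p ≥ p.
Write w = xyz as guaranteed by the lemma, with |xy| ≤ p and |y| ≥ 1.
Since the first p symbols of w are all a's and |xy| ≤ p, y lies entirely in the leading a-block: y = a^k for some k with 1 ≤ k ≤ p.
Pump with i = 2: xy^2z = a^{p+k} b^p a^p b^p, of length 4p+k. Suppose this equals vv. The string starts with a and ends with b, so v does too; thus the boundary between the two copies of v is a b→a transition. There is exactly one such transition, at position 2p+k, so |v| = 2p+k and |vv| = 4p+2k ≠ 4p+k since k ≥ 1. So xy^2z ∉ L.
This is a contradiction; hence L is not regular.

a^{p+k} b^p a^p b^p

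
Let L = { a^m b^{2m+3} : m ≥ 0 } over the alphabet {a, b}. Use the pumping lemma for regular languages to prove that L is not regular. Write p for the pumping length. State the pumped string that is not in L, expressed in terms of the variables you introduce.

Assume L is regular. Let p be the pumping length given by the pumping lemma.
Let w = a^p b^{2p+3} ∈ L; note |w| = 3p+3 ≥ p.
Write w = xyz as guaranteed by the lemma, with |xy| ≤ p and y is nonempty.
The first p characters of w are a's, so xy (and hence y) consists only of a's. Write y = a^k, 1 ≤ k ≤ p.
Pump with i = 2: xy^2z = a^{p+k} b^{2p+3}. For this to lie in L we would need 2p+3 = 2(p+k)+3, which forces k = 0. But k ≥ 1, so xy^2z ∉ L.
This is a contradiction; hence L is not regular.

a^{p+k} b^{2p+3}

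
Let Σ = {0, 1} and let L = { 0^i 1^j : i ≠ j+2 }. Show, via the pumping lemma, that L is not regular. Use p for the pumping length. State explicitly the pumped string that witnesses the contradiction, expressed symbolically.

0^{p+p!} 1^{p+p!-2}

Assume L is regular. Let p be the pumping length given by the pumping lemma.
Choose w = 0^p 1^{p+p!-2}. Since p ≠ (p+p!-2)+2 = p+p!, w ∈ L; and |w| ≥ p.
By the pumping lemma, w = xyz with |xy| ≤ p and |y| > 0.
The first p characters of w are 0's, so xy (and hence y) consists only of 0's. Write y = 0^k, 1 ≤ k ≤ p.
Since 1 ≤ k ≤ p, k divides p!; set t = 1 + p!/k. Then xy^t z has p + (p!/k)·k = p + p! copies of 0. Now the 0-count is p+p! and (1-count)+2 = (p+p!-2)+2 = p+p!, so i ≠ j+2 fails. So xy^t z = 0^{p+p!} 1^{p+p!-2} ∉ L.
This contradicts the pumping lemma, so L is not regular.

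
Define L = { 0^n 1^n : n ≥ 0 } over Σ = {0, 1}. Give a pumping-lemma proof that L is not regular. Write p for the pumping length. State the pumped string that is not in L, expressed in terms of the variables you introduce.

0^{p+k} 1^p

Toward a contradiction, assume L is regular with pumping length p.
Let w = 0^p 1^p ∈ L; note |w| = 2p ≥ p.
Write w = xyz as guaranteed by the lemma, with |xy| ≤ p and |y| > 0.
The first p characters of w are 0's, so xy (and hence y) consists only of 0's. Write y = 0^k, 1 ≤ k ≤ p.
Pump with i = 2: xy^2z = 0^{p+k} 1^p. For this to lie in L we would need p = p+k, which forces k = 0. But k ≥ 1, so xy^2z ∉ L.
Contradiction. Therefore L is not regular.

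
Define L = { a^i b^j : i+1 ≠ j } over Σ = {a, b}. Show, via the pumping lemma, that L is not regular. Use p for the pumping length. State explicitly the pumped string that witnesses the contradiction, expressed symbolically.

a^{p+p!} b^{p+p!+1}

Assume L is regular; let p be its pumping constant.
Choose w = a^p b^{p+p!+1}. Since p ≠ (p+p!+1)-1 = p+p!, w ∈ L; and |w| ≥ p.
The pumping lemma gives a decomposition w = xyz where |xy| ≤ p and |y| ≥ 1.
The first p characters of w are a's, so xy (and hence y) consists only of a's. Write y = a^k, 1 ≤ k ≤ p.
Since 1 ≤ k ≤ p, k divides p!; set t = 1 + p!/k. Then xy^t z has p + (p!/k)·k = p + p! copies of a. Now the a-count is p+p! and (b-count)-1 = (p+p!+1)-1 = p+p!, so i+1 ≠ j fails. So xy^t z = a^{p+p!} b^{p+p!+1} ∉ L.
This contradicts the pumping lemma, so L is not regular.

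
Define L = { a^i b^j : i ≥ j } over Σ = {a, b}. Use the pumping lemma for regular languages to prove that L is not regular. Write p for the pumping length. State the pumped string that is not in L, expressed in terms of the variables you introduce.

Assume L is regular. Let p be the pumping length given by the pumping lemma.
Choose w = a^p b^p ∈ L, with |w| = 2p ≥ p.
The pumping lemma gives a decomposition w = xyz where |xy| ≤ p and |y| > 0.
Since the first p symbols of w are all a's and |xy| ≤ p, y lies entirely in the leading a-block: y = a^k for some k with 1 ≤ k ≤ p.
Consider xy^0z = xz = a^{p-k} b^p. Since k ≥ 1, the a-count p-k is less than p, so i ≥ j fails; thus xz ∉ L.
Contradiction. Therefore L is not regular.

a^{p-k} b^p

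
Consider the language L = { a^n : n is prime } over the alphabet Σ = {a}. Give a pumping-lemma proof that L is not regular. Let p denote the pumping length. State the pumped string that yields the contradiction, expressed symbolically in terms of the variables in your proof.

Suppose for contradiction that L is regular, and let p be the pumping length.
Let q be a prime with q ≥ p+2 (infinitely many primes exist), and take w = a^q ∈ L with |w| = q ≥ p.
By the pumping lemma, w = xyz with |xy| ≤ p and |y| > 0.
Then y = a^k for some k with 1 ≤ k ≤ p.
Since 1 ≤ k ≤ p, |xz| = q-k. Pump with i = q+1: |xy^{q+1}z| = (q-k)+(q+1)k = q+qk = q(1+k), which is composite (both factors ≥ 2). So xy^{q+1}z = a^{q(1+k)} ∉ L.
This contradicts the pumping lemma, so L is not regular.

a^{q(1+k)}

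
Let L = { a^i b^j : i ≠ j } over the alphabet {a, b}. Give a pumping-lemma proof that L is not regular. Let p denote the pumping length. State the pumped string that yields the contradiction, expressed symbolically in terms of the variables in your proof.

a^{p+p!} b^{p+p!}

Toward a contradiction, assume L is regular with pumping length p.
Choose w = a^p b^{p+p!}. Since p ≠ p+p!, w ∈ L; and |w| ≥ p.
Write w = xyz as guaranteed by the lemma, with |xy| ≤ p and |y| > 0.
The first p characters of w are a's, so xy (and hence y) consists only of a's. Write y = a^k, 1 ≤ k ≤ p.
Since 1 ≤ k ≤ p, k divides p!; set t = 1 + p!/k. Then xy^t z has p + (p!/k)·k = p + p! copies of a. Now the a-count equals the b-count, so i ≠ j fails. So xy^t z = a^{p+p!} b^{p+p!} ∉ L.
This contradicts the pumping lemma, so L is not regular.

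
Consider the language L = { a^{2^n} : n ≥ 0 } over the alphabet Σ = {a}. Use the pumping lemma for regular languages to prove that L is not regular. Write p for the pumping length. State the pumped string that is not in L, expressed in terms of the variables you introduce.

a^{2^p+k}

Assume L is regular. Let p be the pumping length given by the pumping lemma.
Take w = a^{2^p} ∈ L with |w| = 2^p ≥ p.
By the pumping lemma, w = xyz with |xy| ≤ p and y is nonempty.
Then y = a^k for some k with 1 ≤ k ≤ p.
Pump with i = 2: xy^2z = a^{2^p+k}. Since 1 ≤ k ≤ p < 2^p, we have 2^p < 2^p+k < 2^{p+1}, so 2^p+k is not a power of 2. So xy^2z ∉ L.
This contradicts the pumping lemma, so L is not regular.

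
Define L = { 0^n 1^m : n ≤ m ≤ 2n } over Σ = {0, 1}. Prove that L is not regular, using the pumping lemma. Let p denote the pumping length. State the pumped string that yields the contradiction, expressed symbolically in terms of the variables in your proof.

Assume L is regular; let p be its pumping constant.
Take w = 0^p 1^p ∈ L (since p ≤ p ≤ 2p), with |w| = 2p ≥ p.
By the pumping lemma, w = xyz with |xy| ≤ p and |y| > 0.
Because |xy| ≤ p and w begins with p copies of 0, we have y = 0^k with 1 ≤ k ≤ p.
Pump with i = 2: xy^2z = 0^{p+k} 1^p. Now n = p+k > p = m, so the condition n ≤ m fails. Thus xy^2z ∉ L.
This is a contradiction; hence L is not regular.

0^{p+k} 1^p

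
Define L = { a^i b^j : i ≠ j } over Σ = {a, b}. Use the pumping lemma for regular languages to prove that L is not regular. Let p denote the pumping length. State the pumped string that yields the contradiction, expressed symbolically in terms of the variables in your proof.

a^{p+p!} b^{p+p!}

Assume L is regular; let p be its pumping constant.
Choose w = a^p b^{p+p!}. Since p ≠ p+p!, w ∈ L; and |w| ≥ p.
Write w = xyz as guaranteed by the lemma, with |xy| ≤ p and |y| > 0.
Since the first p symbols of w are all a's and |xy| ≤ p, y lies entirely in the leading a-block: y = a^k for some k with 1 ≤ k ≤ p.
Since 1 ≤ k ≤ p, k divides p!; set t = 1 + p!/k. Then xy^t z has p + (p!/k)·k = p + p! copies of a. Now the a-count equals the b-count, so i ≠ j fails. So xy^t z = a^{p+p!} b^{p+p!} ∉ L.
Contradiction. Therefore L is not regular.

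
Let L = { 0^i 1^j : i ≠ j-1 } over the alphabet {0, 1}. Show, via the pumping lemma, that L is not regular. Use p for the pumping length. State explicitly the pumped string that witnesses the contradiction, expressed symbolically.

0^{p+p!} 1^{p+p!+1}

Toward a contradiction, assume L is regular with pumping length p.
Choose w = 0^p 1^{p+p!+1}. Since p ≠ (p+p!+1)-1 = p+p!, w ∈ L; and |w| ≥ p.
The pumping lemma gives a decomposition w = xyz where |xy| ≤ p and |y| > 0.
Since the first p symbols of w are all 0's and |xy| ≤ p, y lies entirely in the leading 0-block: y = 0^k for some k with 1 ≤ k ≤ p.
Since 1 ≤ k ≤ p, k divides p!; set t = 1 + p!/k. Then xy^t z has p + (p!/k)·k = p + p! copies of 0. Now the 0-count is p+p! and (1-count)-1 = (p+p!+1)-1 = p+p!, so i ≠ j-1 fails. So xy^t z = 0^{p+p!} 1^{p+p!+1} ∉ L.
Contradiction. Therefore L is not regular.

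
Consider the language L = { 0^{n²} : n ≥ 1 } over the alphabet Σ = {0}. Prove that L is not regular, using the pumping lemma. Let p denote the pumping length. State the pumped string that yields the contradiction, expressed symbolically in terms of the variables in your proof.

0^{p²+k}

Assume L is regular. Let p be the pumping length given by the pumping lemma.
Take w = 0^{p²} ∈ L with |w| = p² ≥ p.
By the pumping lemma, w = xyz with |xy| ≤ p and y is nonempty.
Then y = 0^k for some k with 1 ≤ k ≤ p.
Pump with i = 2: xy^2z = 0^{p²+k}. Since 1 ≤ k ≤ p, p² < p²+k ≤ p²+p < (p+1)², so p²+k lies strictly between consecutive squares and is not a perfect square. So xy^2z ∉ L.
This is a contradiction; hence L is not regular.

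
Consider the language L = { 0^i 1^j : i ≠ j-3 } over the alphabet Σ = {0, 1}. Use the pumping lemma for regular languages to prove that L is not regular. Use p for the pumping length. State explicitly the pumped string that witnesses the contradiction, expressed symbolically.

0^{p+p!} 1^{p+p!+3}

Suppose for contradiction that L is regular, and let p be the pumping length.
Choose w = 0^p 1^{p+p!+3}. Since p ≠ (p+p!+3)-3 = p+p!, w ∈ L; and |w| ≥ p.
The pumping lemma gives a decomposition w = xyz where |xy| ≤ p and |y| > 0.
The first p characters of w are 0's, so xy (and hence y) consists only of 0's. Write y = 0^k, 1 ≤ k ≤ p.
Since 1 ≤ k ≤ p, k divides p!; set t = 1 + p!/k. Then xy^t z has p + (p!/k)·k = p + p! copies of 0. Now the 0-count is p+p! and (1-count)-3 = (p+p!+3)-3 = p+p!, so i ≠ j-3 fails. So xy^t z = 0^{p+p!} 1^{p+p!+3} ∉ L.
This contradicts the pumping lemma, so L is not regular.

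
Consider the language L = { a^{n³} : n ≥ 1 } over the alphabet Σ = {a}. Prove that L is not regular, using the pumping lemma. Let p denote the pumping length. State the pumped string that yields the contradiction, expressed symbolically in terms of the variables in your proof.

a^{p³+k}

Toward a contradiction, assume L is regular with pumping length p.
Take w = a^{p³} ∈ L with |w| = p³ ≥ p.
The pumping lemma gives a decomposition w = xyz where |xy| ≤ p and y is nonempty.
Then y = a^k for some k with 1 ≤ k ≤ p.
Pump with i = 2: xy^2z = a^{p³+k}. Since 1 ≤ k ≤ p, p³ < p³+k ≤ p³+p < p³+3p²+3p+1 = (p+1)³, so p³+k is not a perfect cube. So xy^2z ∉ L.
This is a contradiction; hence L is not regular.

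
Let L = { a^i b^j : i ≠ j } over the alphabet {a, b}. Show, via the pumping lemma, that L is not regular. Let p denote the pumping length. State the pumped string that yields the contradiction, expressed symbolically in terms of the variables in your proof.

a^{p+p!} b^{p+p!}

Toward a contradiction, assume L is regular with pumping length p.
Choose w = a^p b^{p+p!}. Since p ≠ p+p!, w ∈ L; and |w| ≥ p.
The pumping lemma gives a decomposition w = xyz where |xy| ≤ p and y is nonempty.
The first p characters of w are a's, so xy (and hence y) consists only of a's. Write y = a^k, 1 ≤ k ≤ p.
Since 1 ≤ k ≤ p, k divides p!; set t = 1 + p!/k. Then xy^t z has p + (p!/k)·k = p + p! copies of a. Now the a-count equals the b-count, so i ≠ j fails. So xy^t z = a^{p+p!} b^{p+p!} ∉ L.
This is a contradiction; hence L is not regular.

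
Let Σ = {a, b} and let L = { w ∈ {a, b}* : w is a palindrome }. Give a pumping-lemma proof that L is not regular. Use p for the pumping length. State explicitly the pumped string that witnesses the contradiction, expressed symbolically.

a^{p+k} b a^p

Toward a contradiction, assume L is regular with pumping length p.
Take w = a^p b a^p, a palindrome of length 2p+1 ≥ p.
By the pumping lemma, w = xyz with |xy| ≤ p and |y| ≥ 1.
The first p characters of w are a's, so xy (and hence y) consists only of a's. Write y = a^k, 1 ≤ k ≤ p.
Pump with i = 2: xy^2z = a^{p+k} b a^p. Its reverse is a^p b a^{p+k}, which differs from xy^2z since k ≥ 1. So xy^2z is not a palindrome and xy^2z ∉ L.
Contradiction. Therefore L is not regular.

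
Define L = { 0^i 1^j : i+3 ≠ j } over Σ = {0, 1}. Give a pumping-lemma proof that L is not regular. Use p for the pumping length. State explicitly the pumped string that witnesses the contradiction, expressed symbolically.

0^{p+p!} 1^{p+p!+3}

Assume L is regular. Let p be the pumping length given by the pumping lemma.
Choose w = 0^p 1^{p+p!+3}. Since p ≠ (p+p!+3)-3 = p+p!, w ∈ L; and |w| ≥ p.
The pumping lemma gives a decomposition w = xyz where |xy| ≤ p and |y| ≥ 1.
Because |xy| ≤ p and w begins with p copies of 0, we have y = 0^k with 1 ≤ k ≤ p.
Since 1 ≤ k ≤ p, k divides p!; set t = 1 + p!/k. Then xy^t z has p + (p!/k)·k = p + p! copies of 0. Now the 0-count is p+p! and (1-count)-3 = (p+p!+3)-3 = p+p!, so i+3 ≠ j fails. So xy^t z = 0^{p+p!} 1^{p+p!+3} ∉ L.
This contradicts the pumping lemma, so L is not regular.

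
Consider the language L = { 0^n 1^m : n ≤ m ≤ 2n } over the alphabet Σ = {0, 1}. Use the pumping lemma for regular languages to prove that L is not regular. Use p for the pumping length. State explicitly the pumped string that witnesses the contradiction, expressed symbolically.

Toward a contradiction, assume L is regular with pumping length p.
Take w = 0^p 1^p ∈ L (since p ≤ p ≤ 2p), with |w| = 2p ≥ p.
The pumping lemma gives a decomposition w = xyz where |xy| ≤ p and |y| > 0.
The first p characters of w are 0's, so xy (and hence y) consists only of 0's. Write y = 0^k, 1 ≤ k ≤ p.
Pump with i = 2: xy^2z = 0^{p+k} 1^p. Now n = p+k > p = m, so the condition n ≤ m fails. Thus xy^2z ∉ L.
Contradiction. Therefore L is not regular.

0^{p+k} 1^p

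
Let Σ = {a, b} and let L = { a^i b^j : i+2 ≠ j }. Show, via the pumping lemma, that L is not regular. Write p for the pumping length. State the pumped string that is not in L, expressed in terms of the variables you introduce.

Suppose for contradiction that L is regular, and let p be the pumping length.
Choose w = a^p b^{p+p!+2}. Since p ≠ (p+p!+2)-2 = p+p!, w ∈ L; and |w| ≥ p.
The pumping lemma gives a decomposition w = xyz where |xy| ≤ p and y is nonempty.
Because |xy| ≤ p and w begins with p copies of a, we have y = a^k with 1 ≤ k ≤ p.
Since 1 ≤ k ≤ p, k divides p!; set t = 1 + p!/k. Then xy^t z has p + (p!/k)·k = p + p! copies of a. Now the a-count is p+p! and (b-count)-2 = (p+p!+2)-2 = p+p!, so i+2 ≠ j fails. So xy^t z = a^{p+p!} b^{p+p!+2} ∉ L.
This is a contradiction; hence L is not regular.

a^{p+p!} b^{p+p!+2}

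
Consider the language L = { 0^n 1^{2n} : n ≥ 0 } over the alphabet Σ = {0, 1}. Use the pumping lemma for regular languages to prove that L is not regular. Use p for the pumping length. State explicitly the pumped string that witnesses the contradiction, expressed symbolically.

0^{p+k} 1^{2p}

Suppose for contradiction that L is regular, and let p be the pumping length.
Choose w = 0^p 1^{2p}, which is in L with |w| = 3p ≥ p.
The pumping lemma gives a decomposition w = xyz where |xy| ≤ p and |y| > 0.
Since the first p symbols of w are all 0's and |xy| ≤ p, y lies entirely in the leading 0-block: y = 0^k for some k with 1 ≤ k ≤ p.
Pump with i = 2: xy^2z = 0^{p+k} 1^{2p}. For this to lie in L we would need 2p = 2(p+k), which forces k = 0. But k ≥ 1, so xy^2z ∉ L.
Contradiction. Therefore L is not regular.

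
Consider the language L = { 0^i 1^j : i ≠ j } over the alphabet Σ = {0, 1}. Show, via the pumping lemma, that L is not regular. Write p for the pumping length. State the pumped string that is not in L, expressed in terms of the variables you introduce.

Assume L is regular. Let p be the pumping length given by the pumping lemma.
Choose w = 0^p 1^{p+p!}. Since p ≠ p+p!, w ∈ L; and |w| ≥ p.
Write w = xyz as guaranteed by the lemma, with |xy| ≤ p and |y| ≥ 1.
Since the first p symbols of w are all 0's and |xy| ≤ p, y lies entirely in the leading 0-block: y = 0^k for some k with 1 ≤ k ≤ p.
Since 1 ≤ k ≤ p, k divides p!; set t = 1 + p!/k. Then xy^t z has p + (p!/k)·k = p + p! copies of 0. Now the 0-count equals the 1-count, so i ≠ j fails. So xy^t z = 0^{p+p!} 1^{p+p!} ∉ L.
This is a contradiction; hence L is not regular.

0^{p+p!} 1^{p+p!}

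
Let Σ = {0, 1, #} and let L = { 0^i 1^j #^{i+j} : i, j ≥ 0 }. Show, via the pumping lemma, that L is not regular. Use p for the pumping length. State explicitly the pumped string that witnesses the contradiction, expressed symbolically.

0^{p+k} 1^p #^{2p}

Suppose for contradiction that L is regular, and let p be the pumping length.
Take w = 0^p 1^p #^{2p} ∈ L (with i=j=p, i+j=2p), |w| = 4p ≥ p.
The pumping lemma gives a decomposition w = xyz where |xy| ≤ p and |y| > 0.
Since the first p symbols of w are all 0's and |xy| ≤ p, y lies entirely in the leading 0-block: y = 0^k for some k with 1 ≤ k ≤ p.
Consider xy^2z = 0^{p+k} 1^p #^{2p}. Now the 0- and 1-counts sum to 2p+k, but the #-count is 2p ≠ 2p+k. So xy^2z ∉ L.
This contradicts the pumping lemma, so L is not regular.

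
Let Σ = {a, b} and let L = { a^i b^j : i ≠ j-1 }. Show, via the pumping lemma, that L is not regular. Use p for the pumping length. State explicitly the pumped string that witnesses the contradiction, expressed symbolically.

a^{p+p!} b^{p+p!+1}

Assume L is regular; let p be its pumping constant.
Choose w = a^p b^{p+p!+1}. Since p ≠ (p+p!+1)-1 = p+p!, w ∈ L; and |w| ≥ p.
The pumping lemma gives a decomposition w = xyz where |xy| ≤ p and |y| > 0.
The first p characters of w are a's, so xy (and hence y) consists only of a's. Write y = a^k, 1 ≤ k ≤ p.
Since 1 ≤ k ≤ p, k divides p!; set t = 1 + p!/k. Then xy^t z has p + (p!/k)·k = p + p! copies of a. Now the a-count is p+p! and (b-count)-1 = (p+p!+1)-1 = p+p!, so i ≠ j-1 fails. So xy^t z = a^{p+p!} b^{p+p!+1} ∉ L.
This contradicts the pumping lemma, so L is not regular.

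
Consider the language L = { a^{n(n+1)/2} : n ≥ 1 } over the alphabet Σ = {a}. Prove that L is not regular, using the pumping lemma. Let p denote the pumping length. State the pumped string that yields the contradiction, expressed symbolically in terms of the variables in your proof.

Toward a contradiction, assume L is regular with pumping length p.
Take w = a^{p(p+1)/2} ∈ L with |w| = p(p+1)/2 ≥ p.
The pumping lemma gives a decomposition w = xyz where |xy| ≤ p and y is nonempty.
Then y = a^k for some k with 1 ≤ k ≤ p.
Pump with i = 2: xy^2z = a^{p(p+1)/2+k}. Since 1 ≤ k ≤ p, p(p+1)/2 < p(p+1)/2+k ≤ p(p+1)/2+p < (p+1)(p+2)/2, so p(p+1)/2+k is strictly between consecutive triangular numbers. So xy^2z ∉ L.
This contradicts the pumping lemma, so L is not regular.

a^{p(p+1)/2+k}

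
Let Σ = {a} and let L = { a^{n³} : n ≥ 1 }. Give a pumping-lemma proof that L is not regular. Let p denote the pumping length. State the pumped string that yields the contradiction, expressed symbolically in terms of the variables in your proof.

a^{p³+k}

Toward a contradiction, assume L is regular with pumping length p.
Take w = a^{p³} ∈ L with |w| = p³ ≥ p.
By the pumping lemma, w = xyz with |xy| ≤ p and |y| ≥ 1.
Then y = a^k for some k with 1 ≤ k ≤ p.
Pump with i = 2: xy^2z = a^{p³+k}. Since 1 ≤ k ≤ p, p³ < p³+k ≤ p³+p < p³+3p²+3p+1 = (p+1)³, so p³+k is not a perfect cube. So xy^2z ∉ L.
This is a contradiction; hence L is not regular.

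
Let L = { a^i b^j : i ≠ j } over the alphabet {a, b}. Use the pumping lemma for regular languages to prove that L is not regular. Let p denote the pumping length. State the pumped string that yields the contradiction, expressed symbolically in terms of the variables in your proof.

Assume L is regular; let p be its pumping constant.
Choose w = a^p b^{p+p!}. Since p ≠ p+p!, w ∈ L; and |w| ≥ p.
The pumping lemma gives a decomposition w = xyz where |xy| ≤ p and |y| ≥ 1.
Since the first p symbols of w are all a's and |xy| ≤ p, y lies entirely in the leading a-block: y = a^k for some k with 1 ≤ k ≤ p.
Since 1 ≤ k ≤ p, k divides p!; set t = 1 + p!/k. Then xy^t z has p + (p!/k)·k = p + p! copies of a. Now the a-count equals the b-count, so i ≠ j fails. So xy^t z = a^{p+p!} b^{p+p!} ∉ L.
This is a contradiction; hence L is not regular.

a^{p+p!} b^{p+p!}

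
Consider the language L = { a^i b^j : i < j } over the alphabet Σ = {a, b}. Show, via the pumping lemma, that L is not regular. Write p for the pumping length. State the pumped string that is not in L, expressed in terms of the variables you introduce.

a^{p+k} b^{p+1}

Toward a contradiction, assume L is regular with pumping length p.
Choose w = a^p b^{p+1} ∈ L, with |w| = 2p+1 ≥ p.
By the pumping lemma, w = xyz with |xy| ≤ p and |y| > 0.
Because |xy| ≤ p and w begins with p copies of a, we have y = a^k with 1 ≤ k ≤ p.
Consider xy^2z = a^{p+k} b^{p+1}. Since k ≥ 1, the a-count p+k is at least p+1, so i < j fails; thus xy^2z ∉ L.
This contradicts the pumping lemma, so L is not regular.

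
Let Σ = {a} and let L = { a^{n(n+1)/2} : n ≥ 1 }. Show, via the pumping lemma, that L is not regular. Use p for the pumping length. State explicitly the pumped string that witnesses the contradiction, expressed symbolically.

Toward a contradiction, assume L is regular with pumping length p.
Take w = a^{p(p+1)/2} ∈ L with |w| = p(p+1)/2 ≥ p.
The pumping lemma gives a decomposition w = xyz where |xy| ≤ p and y is nonempty.
Then y = a^k for some k with 1 ≤ k ≤ p.
Pump with i = 2: xy^2z = a^{p(p+1)/2+k}. Since 1 ≤ k ≤ p, p(p+1)/2 < p(p+1)/2+k ≤ p(p+1)/2+p < (p+1)(p+2)/2, so p(p+1)/2+k is strictly between consecutive triangular numbers. So xy^2z ∉ L.
This contradicts the pumping lemma, so L is not regular.

a^{p(p+1)/2+k}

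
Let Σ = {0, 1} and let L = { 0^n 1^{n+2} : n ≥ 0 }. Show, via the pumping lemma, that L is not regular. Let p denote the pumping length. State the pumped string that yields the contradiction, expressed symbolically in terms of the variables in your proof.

Toward a contradiction, assume L is regular with pumping length p.
Take w = 0^p 1^{p+2}. Then w ∈ L and |w| = 2p+2 ≥ p.
Write w = xyz as guaranteed by the lemma, with |xy| ≤ p and |y| ≥ 1.
Since the first p symbols of w are all 0's and |xy| ≤ p, y lies entirely in the leading 0-block: y = 0^k for some k with 1 ≤ k ≤ p.
Pump with i = 2: xy^2z = 0^{p+k} 1^{p+2}. For this to lie in L we would need p+2 = (p+k)+2, which forces k = 0. But k ≥ 1, so xy^2z ∉ L.
Contradiction. Therefore L is not regular.

0^{p+k} 1^{p+2}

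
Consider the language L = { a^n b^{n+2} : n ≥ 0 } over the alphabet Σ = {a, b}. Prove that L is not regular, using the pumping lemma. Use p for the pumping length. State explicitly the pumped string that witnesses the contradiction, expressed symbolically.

a^{p+k} b^{p+2}

Suppose for contradiction that L is regular, and let p be the pumping length.
Take w = a^p b^{p+2}. Then w ∈ L and |w| = 2p+2 ≥ p.
By the pumping lemma, w = xyz with |xy| ≤ p and |y| ≥ 1.
Because |xy| ≤ p and w begins with p copies of a, we have y = a^k with 1 ≤ k ≤ p.
Pump with i = 2: xy^2z = a^{p+k} b^{p+2}. For this to lie in L we would need p+2 = (p+k)+2, which forces k = 0. But k ≥ 1, so xy^2z ∉ L.
This contradicts the pumping lemma, so L is not regular.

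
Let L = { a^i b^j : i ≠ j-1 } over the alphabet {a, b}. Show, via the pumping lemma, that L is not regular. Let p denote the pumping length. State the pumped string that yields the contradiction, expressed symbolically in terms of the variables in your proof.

a^{p+p!} b^{p+p!+1}

Toward a contradiction, assume L is regular with pumping length p.
Choose w = a^p b^{p+p!+1}. Since p ≠ (p+p!+1)-1 = p+p!, w ∈ L; and |w| ≥ p.
Write w = xyz as guaranteed by the lemma, with |xy| ≤ p and y is nonempty.
Because |xy| ≤ p and w begins with p copies of a, we have y = a^k with 1 ≤ k ≤ p.
Since 1 ≤ k ≤ p, k divides p!; set t = 1 + p!/k. Then xy^t z has p + (p!/k)·k = p + p! copies of a. Now the a-count is p+p! and (b-count)-1 = (p+p!+1)-1 = p+p!, so i ≠ j-1 fails. So xy^t z = a^{p+p!} b^{p+p!+1} ∉ L.
This is a contradiction; hence L is not regular.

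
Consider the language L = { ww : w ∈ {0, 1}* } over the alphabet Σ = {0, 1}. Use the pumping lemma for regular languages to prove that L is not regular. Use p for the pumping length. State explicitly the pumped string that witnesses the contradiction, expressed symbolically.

0^{p+k} 1^p 0^p 1^p

Suppose for contradiction that L is regular, and let p be the pumping length.
Take w = 0^p 1^p 0^p 1^p = uu where u = 0^p1^p; then w ∈ L and |w| = 4p ≥ p.
The pumping lemma gives a decomposition w = xyz where |xy| ≤ p and y is nonempty.
Because |xy| ≤ p and w begins with p copies of 0, we have y = 0^k with 1 ≤ k ≤ p.
Pump with i = 2: xy^2z = 0^{p+k} 1^p 0^p 1^p, of length 4p+k. Suppose this equals vv. The string starts with 0 and ends with 1, so v does too; thus the boundary between the two copies of v is a 1→0 transition. There is exactly one such transition, at position 2p+k, so |v| = 2p+k and |vv| = 4p+2k ≠ 4p+k since k ≥ 1. So xy^2z ∉ L.
This is a contradiction; hence L is not regular.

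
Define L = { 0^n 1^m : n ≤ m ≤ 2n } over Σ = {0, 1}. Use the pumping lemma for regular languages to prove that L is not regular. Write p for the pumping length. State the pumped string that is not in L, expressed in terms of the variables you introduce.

Toward a contradiction, assume L is regular with pumping length p.
Take w = 0^p 1^p ∈ L (since p ≤ p ≤ 2p), with |w| = 2p ≥ p.
By the pumping lemma, w = xyz with |xy| ≤ p and |y| > 0.
The first p characters of w are 0's, so xy (and hence y) consists only of 0's. Write y = 0^k, 1 ≤ k ≤ p.
Pump with i = 2: xy^2z = 0^{p+k} 1^p. Now n = p+k > p = m, so the condition n ≤ m fails. Thus xy^2z ∉ L.
Contradiction. Therefore L is not regular.

0^{p+k} 1^p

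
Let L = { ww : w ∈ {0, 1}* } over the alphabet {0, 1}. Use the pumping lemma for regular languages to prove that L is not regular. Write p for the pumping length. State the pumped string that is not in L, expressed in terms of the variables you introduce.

0^{p+k} 1^p 0^p 1^p

Suppose for contradiction that L is regular, and let p be the pumping length.
Take w = 0^p 1^p 0^p 1^p = uu where u = 0^p1^p; then w ∈ L and |w| = 4p ≥ p.
By the pumping lemma, w = xyz with |xy| ≤ p and |y| > 0.
Because |xy| ≤ p and w begins with p copies of 0, we have y = 0^k with 1 ≤ k ≤ p.
Pump with i = 2: xy^2z = 0^{p+k} 1^p 0^p 1^p, of length 4p+k. Suppose this equals vv. The string starts with 0 and ends with 1, so v does too; thus the boundary between the two copies of v is a 1→0 transition. There is exactly one such transition, at position 2p+k, so |v| = 2p+k and |vv| = 4p+2k ≠ 4p+k since k ≥ 1. So xy^2z ∉ L.
Contradiction. Therefore L is not regular.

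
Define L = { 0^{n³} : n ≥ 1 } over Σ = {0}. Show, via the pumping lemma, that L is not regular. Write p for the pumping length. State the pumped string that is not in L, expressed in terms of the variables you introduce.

Toward a contradiction, assume L is regular with pumping length p.
Take w = 0^{p³} ∈ L with |w| = p³ ≥ p.
By the pumping lemma, w = xyz with |xy| ≤ p and |y| > 0.
Then y = 0^k for some k with 1 ≤ k ≤ p.
Pump with i = 2: xy^2z = 0^{p³+k}. Since 1 ≤ k ≤ p, p³ < p³+k ≤ p³+p < p³+3p²+3p+1 = (p+1)³, so p³+k is not a perfect cube. So xy^2z ∉ L.
Contradiction. Therefore L is not regular.

0^{p³+k}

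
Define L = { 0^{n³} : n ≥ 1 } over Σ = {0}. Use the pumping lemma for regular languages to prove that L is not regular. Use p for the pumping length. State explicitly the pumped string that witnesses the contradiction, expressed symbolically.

Suppose for contradiction that L is regular, and let p be the pumping length.
Take w = 0^{p³} ∈ L with |w| = p³ ≥ p.
Write w = xyz as guaranteed by the lemma, with |xy| ≤ p and |y| ≥ 1.
Then y = 0^k for some k with 1 ≤ k ≤ p.
Pump with i = 2: xy^2z = 0^{p³+k}. Since 1 ≤ k ≤ p, p³ < p³+k ≤ p³+p < p³+3p²+3p+1 = (p+1)³, so p³+k is not a perfect cube. So xy^2z ∉ L.
Contradiction. Therefore L is not regular.

0^{p³+k}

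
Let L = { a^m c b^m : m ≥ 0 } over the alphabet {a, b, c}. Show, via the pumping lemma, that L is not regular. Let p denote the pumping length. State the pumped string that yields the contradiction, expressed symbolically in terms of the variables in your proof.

Suppose for contradiction that L is regular, and let p be the pumping length.
Take w = a^p c b^p ∈ L with |w| = 2p+1 ≥ p.
By the pumping lemma, w = xyz with |xy| ≤ p and |y| > 0.
Since the first p symbols of w are all a's and |xy| ≤ p, y lies entirely in the leading a-block: y = a^k for some k with 1 ≤ k ≤ p.
Pump with i = 2: xy^2z = a^{p+k} c b^p, which would require p+k = p. But k ≥ 1, so xy^2z ∉ L.
Contradiction. Therefore L is not regular.

a^{p+k} c b^p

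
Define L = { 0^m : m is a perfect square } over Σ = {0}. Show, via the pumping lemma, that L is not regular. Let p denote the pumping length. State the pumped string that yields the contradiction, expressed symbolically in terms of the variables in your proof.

0^{p²+k}

Assume L is regular; let p be its pumping constant.
Take w = 0^{p²} ∈ L with |w| = p² ≥ p.
By the pumping lemma, w = xyz with |xy| ≤ p and y is nonempty.
Then y = 0^k for some k with 1 ≤ k ≤ p.
Pump with i = 2: xy^2z = 0^{p²+k}. Since 1 ≤ k ≤ p, p² < p²+k ≤ p²+p < (p+1)², so p²+k lies strictly between consecutive squares and is not a perfect square. So xy^2z ∉ L.
This contradicts the pumping lemma, so L is not regular.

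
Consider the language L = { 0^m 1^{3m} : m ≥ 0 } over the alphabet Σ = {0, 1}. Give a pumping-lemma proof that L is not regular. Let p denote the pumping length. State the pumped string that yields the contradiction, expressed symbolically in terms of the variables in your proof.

Assume L is regular. Let p be the pumping length given by the pumping lemma.
Choose w = 0^p 1^{3p}, which is in L with |w| = 4p ≥ p.
By the pumping lemma, w = xyz with |xy| ≤ p and |y| > 0.
Since the first p symbols of w are all 0's and |xy| ≤ p, y lies entirely in the leading 0-block: y = 0^k for some k with 1 ≤ k ≤ p.
Pump with i = 2: xy^2z = 0^{p+k} 1^{3p}. For this to lie in L we would need 3p = 3(p+k), which forces k = 0. But k ≥ 1, so xy^2z ∉ L.
This is a contradiction; hence L is not regular.

0^{p+k} 1^{3p}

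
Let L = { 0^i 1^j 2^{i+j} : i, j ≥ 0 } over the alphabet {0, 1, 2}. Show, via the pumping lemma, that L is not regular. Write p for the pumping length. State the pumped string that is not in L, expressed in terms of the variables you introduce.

Suppose for contradiction that L is regular, and let p be the pumping length.
Take w = 0^p 1^p 2^{2p} ∈ L (with i=j=p, i+j=2p), |w| = 4p ≥ p.
By the pumping lemma, w = xyz with |xy| ≤ p and |y| > 0.
The first p characters of w are 0's, so xy (and hence y) consists only of 0's. Write y = 0^k, 1 ≤ k ≤ p.
Consider xy^2z = 0^{p+k} 1^p 2^{2p}. Now the 0- and 1-counts sum to 2p+k, but the 2-count is 2p ≠ 2p+k. So xy^2z ∉ L.
Contradiction. Therefore L is not regular.

0^{p+k} 1^p 2^{2p}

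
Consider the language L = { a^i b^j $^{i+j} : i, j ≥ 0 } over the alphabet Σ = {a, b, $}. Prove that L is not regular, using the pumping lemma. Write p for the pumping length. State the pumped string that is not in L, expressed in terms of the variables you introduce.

Assume L is regular; let p be its pumping constant.
Take w = a^p b^p $^{2p} ∈ L (with i=j=p, i+j=2p), |w| = 4p ≥ p.
The pumping lemma gives a decomposition w = xyz where |xy| ≤ p and y is nonempty.
Because |xy| ≤ p and w begins with p copies of a, we have y = a^k with 1 ≤ k ≤ p.
Consider xy^2z = a^{p+k} b^p $^{2p}. Now the a- and b-counts sum to 2p+k, but the $-count is 2p ≠ 2p+k. So xy^2z ∉ L.
Contradiction. Therefore L is not regular.

a^{p+k} b^p $^{2p}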